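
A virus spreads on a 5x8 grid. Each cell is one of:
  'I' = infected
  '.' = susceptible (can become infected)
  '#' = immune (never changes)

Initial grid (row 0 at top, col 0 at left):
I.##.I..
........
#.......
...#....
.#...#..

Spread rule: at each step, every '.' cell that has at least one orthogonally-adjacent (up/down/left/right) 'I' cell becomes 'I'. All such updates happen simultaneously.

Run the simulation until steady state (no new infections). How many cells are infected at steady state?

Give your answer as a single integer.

Answer: 34

Derivation:
Step 0 (initial): 2 infected
Step 1: +5 new -> 7 infected
Step 2: +5 new -> 12 infected
Step 3: +7 new -> 19 infected
Step 4: +6 new -> 25 infected
Step 5: +5 new -> 30 infected
Step 6: +4 new -> 34 infected
Step 7: +0 new -> 34 infected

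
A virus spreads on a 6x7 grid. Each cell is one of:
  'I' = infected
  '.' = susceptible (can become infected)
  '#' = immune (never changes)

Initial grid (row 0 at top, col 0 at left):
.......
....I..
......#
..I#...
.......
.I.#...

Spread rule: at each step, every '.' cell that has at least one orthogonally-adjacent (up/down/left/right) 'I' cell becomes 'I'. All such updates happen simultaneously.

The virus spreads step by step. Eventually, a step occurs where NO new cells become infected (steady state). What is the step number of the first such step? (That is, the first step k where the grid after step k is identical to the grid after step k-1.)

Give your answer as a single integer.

Answer: 7

Derivation:
Step 0 (initial): 3 infected
Step 1: +10 new -> 13 infected
Step 2: +11 new -> 24 infected
Step 3: +6 new -> 30 infected
Step 4: +5 new -> 35 infected
Step 5: +3 new -> 38 infected
Step 6: +1 new -> 39 infected
Step 7: +0 new -> 39 infected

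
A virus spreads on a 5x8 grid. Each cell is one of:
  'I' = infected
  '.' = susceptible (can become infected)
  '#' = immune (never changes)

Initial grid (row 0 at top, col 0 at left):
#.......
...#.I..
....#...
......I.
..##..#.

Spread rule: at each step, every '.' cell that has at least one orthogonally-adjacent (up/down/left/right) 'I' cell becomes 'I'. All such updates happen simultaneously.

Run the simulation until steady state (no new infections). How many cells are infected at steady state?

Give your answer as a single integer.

Answer: 34

Derivation:
Step 0 (initial): 2 infected
Step 1: +7 new -> 9 infected
Step 2: +7 new -> 16 infected
Step 3: +4 new -> 20 infected
Step 4: +3 new -> 23 infected
Step 5: +4 new -> 27 infected
Step 6: +4 new -> 31 infected
Step 7: +3 new -> 34 infected
Step 8: +0 new -> 34 infected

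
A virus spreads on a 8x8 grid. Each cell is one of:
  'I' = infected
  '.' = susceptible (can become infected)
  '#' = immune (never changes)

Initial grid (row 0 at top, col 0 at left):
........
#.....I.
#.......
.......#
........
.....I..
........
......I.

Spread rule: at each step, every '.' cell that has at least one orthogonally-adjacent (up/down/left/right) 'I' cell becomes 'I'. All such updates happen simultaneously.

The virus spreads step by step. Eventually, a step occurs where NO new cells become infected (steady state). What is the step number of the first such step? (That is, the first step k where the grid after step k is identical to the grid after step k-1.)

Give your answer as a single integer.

Answer: 8

Derivation:
Step 0 (initial): 3 infected
Step 1: +11 new -> 14 infected
Step 2: +14 new -> 28 infected
Step 3: +9 new -> 37 infected
Step 4: +8 new -> 45 infected
Step 5: +8 new -> 53 infected
Step 6: +6 new -> 59 infected
Step 7: +2 new -> 61 infected
Step 8: +0 new -> 61 infected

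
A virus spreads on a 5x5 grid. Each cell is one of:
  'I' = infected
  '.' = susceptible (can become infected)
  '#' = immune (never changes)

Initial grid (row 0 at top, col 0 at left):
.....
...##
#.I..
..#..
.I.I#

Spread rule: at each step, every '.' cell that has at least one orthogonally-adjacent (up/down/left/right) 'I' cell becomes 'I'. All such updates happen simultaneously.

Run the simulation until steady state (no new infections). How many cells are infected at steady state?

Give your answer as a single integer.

Step 0 (initial): 3 infected
Step 1: +7 new -> 10 infected
Step 2: +5 new -> 15 infected
Step 3: +3 new -> 18 infected
Step 4: +2 new -> 20 infected
Step 5: +0 new -> 20 infected

Answer: 20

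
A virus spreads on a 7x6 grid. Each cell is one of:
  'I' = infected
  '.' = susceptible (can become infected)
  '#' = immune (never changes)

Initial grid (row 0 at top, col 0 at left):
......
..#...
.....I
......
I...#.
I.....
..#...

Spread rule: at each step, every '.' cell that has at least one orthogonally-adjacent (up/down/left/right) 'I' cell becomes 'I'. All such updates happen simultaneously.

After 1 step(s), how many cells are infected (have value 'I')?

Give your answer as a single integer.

Answer: 10

Derivation:
Step 0 (initial): 3 infected
Step 1: +7 new -> 10 infected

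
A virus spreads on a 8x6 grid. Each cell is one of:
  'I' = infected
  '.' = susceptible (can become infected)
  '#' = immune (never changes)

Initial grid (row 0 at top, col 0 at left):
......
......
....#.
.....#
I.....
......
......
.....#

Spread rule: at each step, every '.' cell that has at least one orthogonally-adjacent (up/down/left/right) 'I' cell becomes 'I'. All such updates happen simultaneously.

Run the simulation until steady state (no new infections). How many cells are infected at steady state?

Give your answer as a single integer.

Step 0 (initial): 1 infected
Step 1: +3 new -> 4 infected
Step 2: +5 new -> 9 infected
Step 3: +7 new -> 16 infected
Step 4: +8 new -> 24 infected
Step 5: +8 new -> 32 infected
Step 6: +5 new -> 37 infected
Step 7: +4 new -> 41 infected
Step 8: +2 new -> 43 infected
Step 9: +2 new -> 45 infected
Step 10: +0 new -> 45 infected

Answer: 45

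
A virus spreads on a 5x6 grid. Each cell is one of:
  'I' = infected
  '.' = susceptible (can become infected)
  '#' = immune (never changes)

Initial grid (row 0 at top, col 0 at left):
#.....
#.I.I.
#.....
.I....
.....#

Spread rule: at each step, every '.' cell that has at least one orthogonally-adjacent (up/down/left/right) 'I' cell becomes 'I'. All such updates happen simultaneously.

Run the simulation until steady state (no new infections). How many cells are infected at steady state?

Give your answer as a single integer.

Step 0 (initial): 3 infected
Step 1: +11 new -> 14 infected
Step 2: +9 new -> 23 infected
Step 3: +3 new -> 26 infected
Step 4: +0 new -> 26 infected

Answer: 26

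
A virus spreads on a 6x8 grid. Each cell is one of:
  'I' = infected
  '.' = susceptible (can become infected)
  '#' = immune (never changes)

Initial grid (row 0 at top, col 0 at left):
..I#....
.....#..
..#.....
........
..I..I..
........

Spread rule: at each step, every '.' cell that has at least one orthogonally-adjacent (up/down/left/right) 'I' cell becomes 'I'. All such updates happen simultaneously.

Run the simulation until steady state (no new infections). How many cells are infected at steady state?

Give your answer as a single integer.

Step 0 (initial): 3 infected
Step 1: +10 new -> 13 infected
Step 2: +14 new -> 27 infected
Step 3: +10 new -> 37 infected
Step 4: +4 new -> 41 infected
Step 5: +3 new -> 44 infected
Step 6: +1 new -> 45 infected
Step 7: +0 new -> 45 infected

Answer: 45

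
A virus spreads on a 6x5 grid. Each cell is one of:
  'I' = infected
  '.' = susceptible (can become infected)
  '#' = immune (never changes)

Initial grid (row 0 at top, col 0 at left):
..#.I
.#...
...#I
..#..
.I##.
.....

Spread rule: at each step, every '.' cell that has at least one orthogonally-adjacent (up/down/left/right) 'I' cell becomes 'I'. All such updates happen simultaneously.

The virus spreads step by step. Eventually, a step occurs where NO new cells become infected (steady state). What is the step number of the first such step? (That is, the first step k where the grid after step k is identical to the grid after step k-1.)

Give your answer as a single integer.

Answer: 7

Derivation:
Step 0 (initial): 3 infected
Step 1: +6 new -> 9 infected
Step 2: +7 new -> 16 infected
Step 3: +5 new -> 21 infected
Step 4: +1 new -> 22 infected
Step 5: +1 new -> 23 infected
Step 6: +1 new -> 24 infected
Step 7: +0 new -> 24 infected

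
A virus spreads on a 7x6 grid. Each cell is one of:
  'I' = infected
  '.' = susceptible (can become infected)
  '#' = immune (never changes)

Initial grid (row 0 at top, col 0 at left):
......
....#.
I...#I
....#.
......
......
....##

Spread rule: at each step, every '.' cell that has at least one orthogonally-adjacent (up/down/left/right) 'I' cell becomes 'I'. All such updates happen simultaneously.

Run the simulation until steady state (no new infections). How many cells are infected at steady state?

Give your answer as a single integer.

Step 0 (initial): 2 infected
Step 1: +5 new -> 7 infected
Step 2: +7 new -> 14 infected
Step 3: +9 new -> 23 infected
Step 4: +9 new -> 32 infected
Step 5: +3 new -> 35 infected
Step 6: +2 new -> 37 infected
Step 7: +0 new -> 37 infected

Answer: 37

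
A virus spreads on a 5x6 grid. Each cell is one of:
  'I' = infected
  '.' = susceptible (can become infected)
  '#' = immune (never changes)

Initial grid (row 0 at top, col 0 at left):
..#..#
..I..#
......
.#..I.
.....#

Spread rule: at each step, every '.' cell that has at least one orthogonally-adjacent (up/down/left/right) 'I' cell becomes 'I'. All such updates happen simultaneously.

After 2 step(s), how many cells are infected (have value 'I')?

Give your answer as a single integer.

Answer: 18

Derivation:
Step 0 (initial): 2 infected
Step 1: +7 new -> 9 infected
Step 2: +9 new -> 18 infected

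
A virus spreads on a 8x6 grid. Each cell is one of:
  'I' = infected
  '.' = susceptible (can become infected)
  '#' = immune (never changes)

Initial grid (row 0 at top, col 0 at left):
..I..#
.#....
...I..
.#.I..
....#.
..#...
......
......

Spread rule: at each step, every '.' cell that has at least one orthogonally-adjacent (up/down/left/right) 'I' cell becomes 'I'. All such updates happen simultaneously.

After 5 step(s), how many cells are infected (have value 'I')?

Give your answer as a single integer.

Step 0 (initial): 3 infected
Step 1: +9 new -> 12 infected
Step 2: +8 new -> 20 infected
Step 3: +7 new -> 27 infected
Step 4: +7 new -> 34 infected
Step 5: +5 new -> 39 infected

Answer: 39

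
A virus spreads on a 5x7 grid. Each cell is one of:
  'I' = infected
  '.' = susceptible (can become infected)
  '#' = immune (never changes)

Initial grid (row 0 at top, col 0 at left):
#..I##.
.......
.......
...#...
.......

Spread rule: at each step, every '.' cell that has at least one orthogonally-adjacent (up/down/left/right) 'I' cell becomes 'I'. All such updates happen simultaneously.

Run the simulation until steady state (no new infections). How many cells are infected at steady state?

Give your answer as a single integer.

Step 0 (initial): 1 infected
Step 1: +2 new -> 3 infected
Step 2: +4 new -> 7 infected
Step 3: +4 new -> 11 infected
Step 4: +6 new -> 17 infected
Step 5: +7 new -> 24 infected
Step 6: +5 new -> 29 infected
Step 7: +2 new -> 31 infected
Step 8: +0 new -> 31 infected

Answer: 31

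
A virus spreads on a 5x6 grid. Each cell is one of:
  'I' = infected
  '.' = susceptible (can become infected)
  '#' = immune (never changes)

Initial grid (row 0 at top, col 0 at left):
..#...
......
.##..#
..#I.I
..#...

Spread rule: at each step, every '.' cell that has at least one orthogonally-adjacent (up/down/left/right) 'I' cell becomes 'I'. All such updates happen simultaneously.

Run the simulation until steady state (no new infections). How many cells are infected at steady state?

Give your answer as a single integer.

Answer: 24

Derivation:
Step 0 (initial): 2 infected
Step 1: +4 new -> 6 infected
Step 2: +3 new -> 9 infected
Step 3: +3 new -> 12 infected
Step 4: +3 new -> 15 infected
Step 5: +3 new -> 18 infected
Step 6: +2 new -> 20 infected
Step 7: +1 new -> 21 infected
Step 8: +2 new -> 23 infected
Step 9: +1 new -> 24 infected
Step 10: +0 new -> 24 infected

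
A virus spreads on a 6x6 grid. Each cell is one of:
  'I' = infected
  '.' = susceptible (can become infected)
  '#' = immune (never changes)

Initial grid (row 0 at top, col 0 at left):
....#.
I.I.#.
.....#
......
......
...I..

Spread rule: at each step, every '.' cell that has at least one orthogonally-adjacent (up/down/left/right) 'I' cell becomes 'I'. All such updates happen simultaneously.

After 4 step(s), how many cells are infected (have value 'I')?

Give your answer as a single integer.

Answer: 31

Derivation:
Step 0 (initial): 3 infected
Step 1: +9 new -> 12 infected
Step 2: +11 new -> 23 infected
Step 3: +7 new -> 30 infected
Step 4: +1 new -> 31 infected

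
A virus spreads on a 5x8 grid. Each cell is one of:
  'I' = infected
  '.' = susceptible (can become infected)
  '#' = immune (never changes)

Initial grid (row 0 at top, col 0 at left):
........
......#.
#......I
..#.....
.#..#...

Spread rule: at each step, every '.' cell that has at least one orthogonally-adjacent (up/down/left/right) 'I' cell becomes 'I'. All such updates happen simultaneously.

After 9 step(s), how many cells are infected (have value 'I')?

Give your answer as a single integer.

Step 0 (initial): 1 infected
Step 1: +3 new -> 4 infected
Step 2: +4 new -> 8 infected
Step 3: +5 new -> 13 infected
Step 4: +5 new -> 18 infected
Step 5: +4 new -> 22 infected
Step 6: +4 new -> 26 infected
Step 7: +4 new -> 30 infected
Step 8: +3 new -> 33 infected
Step 9: +2 new -> 35 infected

Answer: 35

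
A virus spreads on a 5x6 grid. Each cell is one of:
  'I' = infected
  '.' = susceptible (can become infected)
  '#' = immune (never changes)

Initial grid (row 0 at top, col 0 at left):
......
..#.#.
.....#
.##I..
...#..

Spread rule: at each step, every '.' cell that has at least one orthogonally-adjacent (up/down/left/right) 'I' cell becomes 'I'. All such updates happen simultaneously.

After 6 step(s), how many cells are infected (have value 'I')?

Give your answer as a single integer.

Answer: 22

Derivation:
Step 0 (initial): 1 infected
Step 1: +2 new -> 3 infected
Step 2: +5 new -> 8 infected
Step 3: +3 new -> 11 infected
Step 4: +4 new -> 15 infected
Step 5: +4 new -> 19 infected
Step 6: +3 new -> 22 infected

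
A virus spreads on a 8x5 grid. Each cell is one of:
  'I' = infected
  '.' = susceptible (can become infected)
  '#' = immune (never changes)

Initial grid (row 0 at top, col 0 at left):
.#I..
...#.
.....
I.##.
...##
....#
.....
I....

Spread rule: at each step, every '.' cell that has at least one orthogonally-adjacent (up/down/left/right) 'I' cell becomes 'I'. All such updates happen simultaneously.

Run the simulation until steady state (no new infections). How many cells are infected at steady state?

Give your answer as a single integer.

Answer: 33

Derivation:
Step 0 (initial): 3 infected
Step 1: +7 new -> 10 infected
Step 2: +9 new -> 19 infected
Step 3: +7 new -> 26 infected
Step 4: +4 new -> 30 infected
Step 5: +3 new -> 33 infected
Step 6: +0 new -> 33 infected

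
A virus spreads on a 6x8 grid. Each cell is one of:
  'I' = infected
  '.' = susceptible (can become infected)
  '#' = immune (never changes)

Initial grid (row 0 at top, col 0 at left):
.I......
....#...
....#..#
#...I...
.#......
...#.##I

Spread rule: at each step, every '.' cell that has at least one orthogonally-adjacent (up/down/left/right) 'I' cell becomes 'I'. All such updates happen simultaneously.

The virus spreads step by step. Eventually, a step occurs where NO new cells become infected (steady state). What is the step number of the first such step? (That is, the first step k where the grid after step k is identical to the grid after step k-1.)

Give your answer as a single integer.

Step 0 (initial): 3 infected
Step 1: +7 new -> 10 infected
Step 2: +13 new -> 23 infected
Step 3: +8 new -> 31 infected
Step 4: +3 new -> 34 infected
Step 5: +3 new -> 37 infected
Step 6: +2 new -> 39 infected
Step 7: +1 new -> 40 infected
Step 8: +0 new -> 40 infected

Answer: 8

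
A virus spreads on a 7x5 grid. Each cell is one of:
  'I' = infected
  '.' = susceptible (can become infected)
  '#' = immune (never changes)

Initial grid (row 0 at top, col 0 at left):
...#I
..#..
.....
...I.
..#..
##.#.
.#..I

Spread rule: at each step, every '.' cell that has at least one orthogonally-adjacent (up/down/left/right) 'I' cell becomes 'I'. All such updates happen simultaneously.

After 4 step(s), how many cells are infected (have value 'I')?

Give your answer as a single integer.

Step 0 (initial): 3 infected
Step 1: +7 new -> 10 infected
Step 2: +6 new -> 16 infected
Step 3: +4 new -> 20 infected
Step 4: +3 new -> 23 infected

Answer: 23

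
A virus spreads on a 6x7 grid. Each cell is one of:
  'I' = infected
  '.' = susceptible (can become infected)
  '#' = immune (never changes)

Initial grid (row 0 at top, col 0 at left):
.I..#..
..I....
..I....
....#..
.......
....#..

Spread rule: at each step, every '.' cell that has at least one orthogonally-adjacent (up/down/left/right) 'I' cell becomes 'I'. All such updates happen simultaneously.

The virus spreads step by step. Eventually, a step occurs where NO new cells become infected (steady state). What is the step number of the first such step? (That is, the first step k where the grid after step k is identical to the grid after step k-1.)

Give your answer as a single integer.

Step 0 (initial): 3 infected
Step 1: +7 new -> 10 infected
Step 2: +8 new -> 18 infected
Step 3: +6 new -> 24 infected
Step 4: +8 new -> 32 infected
Step 5: +4 new -> 36 infected
Step 6: +2 new -> 38 infected
Step 7: +1 new -> 39 infected
Step 8: +0 new -> 39 infected

Answer: 8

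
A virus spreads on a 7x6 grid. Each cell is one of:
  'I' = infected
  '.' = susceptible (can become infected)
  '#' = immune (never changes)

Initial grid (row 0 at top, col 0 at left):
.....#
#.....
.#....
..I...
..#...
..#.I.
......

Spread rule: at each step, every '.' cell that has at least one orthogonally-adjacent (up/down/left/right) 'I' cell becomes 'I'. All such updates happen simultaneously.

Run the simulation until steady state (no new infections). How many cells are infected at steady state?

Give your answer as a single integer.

Step 0 (initial): 2 infected
Step 1: +7 new -> 9 infected
Step 2: +9 new -> 18 infected
Step 3: +9 new -> 27 infected
Step 4: +6 new -> 33 infected
Step 5: +4 new -> 37 infected
Step 6: +0 new -> 37 infected

Answer: 37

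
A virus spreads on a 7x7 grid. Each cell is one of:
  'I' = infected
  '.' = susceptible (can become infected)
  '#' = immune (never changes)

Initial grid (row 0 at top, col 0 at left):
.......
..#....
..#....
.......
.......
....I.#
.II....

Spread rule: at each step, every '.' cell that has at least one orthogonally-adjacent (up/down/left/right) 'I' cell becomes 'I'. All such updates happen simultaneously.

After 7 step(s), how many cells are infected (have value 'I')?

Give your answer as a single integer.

Answer: 46

Derivation:
Step 0 (initial): 3 infected
Step 1: +8 new -> 11 infected
Step 2: +7 new -> 18 infected
Step 3: +8 new -> 26 infected
Step 4: +6 new -> 32 infected
Step 5: +6 new -> 38 infected
Step 6: +5 new -> 43 infected
Step 7: +3 new -> 46 infected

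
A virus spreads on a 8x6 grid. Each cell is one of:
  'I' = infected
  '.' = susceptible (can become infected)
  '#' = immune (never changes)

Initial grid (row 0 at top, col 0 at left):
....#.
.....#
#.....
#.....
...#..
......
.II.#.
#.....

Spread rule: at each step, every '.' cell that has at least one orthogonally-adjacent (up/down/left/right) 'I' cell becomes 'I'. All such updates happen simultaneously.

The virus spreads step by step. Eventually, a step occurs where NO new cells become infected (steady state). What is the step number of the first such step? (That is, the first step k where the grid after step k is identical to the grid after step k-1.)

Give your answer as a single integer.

Answer: 8

Derivation:
Step 0 (initial): 2 infected
Step 1: +6 new -> 8 infected
Step 2: +5 new -> 13 infected
Step 3: +5 new -> 18 infected
Step 4: +6 new -> 24 infected
Step 5: +6 new -> 30 infected
Step 6: +6 new -> 36 infected
Step 7: +4 new -> 40 infected
Step 8: +0 new -> 40 infected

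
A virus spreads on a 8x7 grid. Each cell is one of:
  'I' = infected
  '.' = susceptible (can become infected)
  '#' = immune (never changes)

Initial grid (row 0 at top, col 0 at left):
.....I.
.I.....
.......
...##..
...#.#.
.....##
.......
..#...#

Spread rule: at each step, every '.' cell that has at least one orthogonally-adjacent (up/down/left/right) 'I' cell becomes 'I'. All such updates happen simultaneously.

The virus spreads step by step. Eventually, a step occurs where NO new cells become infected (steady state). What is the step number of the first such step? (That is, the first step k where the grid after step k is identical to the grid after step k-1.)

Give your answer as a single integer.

Step 0 (initial): 2 infected
Step 1: +7 new -> 9 infected
Step 2: +10 new -> 19 infected
Step 3: +7 new -> 26 infected
Step 4: +4 new -> 30 infected
Step 5: +4 new -> 34 infected
Step 6: +4 new -> 38 infected
Step 7: +3 new -> 41 infected
Step 8: +3 new -> 44 infected
Step 9: +2 new -> 46 infected
Step 10: +2 new -> 48 infected
Step 11: +0 new -> 48 infected

Answer: 11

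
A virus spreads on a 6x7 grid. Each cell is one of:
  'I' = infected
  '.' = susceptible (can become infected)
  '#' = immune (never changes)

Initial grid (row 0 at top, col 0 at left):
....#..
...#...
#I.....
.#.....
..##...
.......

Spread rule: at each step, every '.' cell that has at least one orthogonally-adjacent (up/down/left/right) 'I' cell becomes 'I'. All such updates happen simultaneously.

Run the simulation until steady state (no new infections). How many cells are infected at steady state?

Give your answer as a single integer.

Answer: 36

Derivation:
Step 0 (initial): 1 infected
Step 1: +2 new -> 3 infected
Step 2: +5 new -> 8 infected
Step 3: +4 new -> 12 infected
Step 4: +4 new -> 16 infected
Step 5: +4 new -> 20 infected
Step 6: +5 new -> 25 infected
Step 7: +4 new -> 29 infected
Step 8: +2 new -> 31 infected
Step 9: +1 new -> 32 infected
Step 10: +2 new -> 34 infected
Step 11: +1 new -> 35 infected
Step 12: +1 new -> 36 infected
Step 13: +0 new -> 36 infected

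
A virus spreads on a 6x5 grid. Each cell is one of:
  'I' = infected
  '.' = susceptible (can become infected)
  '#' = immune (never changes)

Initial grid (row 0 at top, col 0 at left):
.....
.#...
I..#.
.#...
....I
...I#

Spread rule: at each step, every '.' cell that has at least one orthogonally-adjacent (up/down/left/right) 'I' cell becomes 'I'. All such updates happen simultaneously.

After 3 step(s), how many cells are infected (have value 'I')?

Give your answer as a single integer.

Step 0 (initial): 3 infected
Step 1: +6 new -> 9 infected
Step 2: +7 new -> 16 infected
Step 3: +6 new -> 22 infected

Answer: 22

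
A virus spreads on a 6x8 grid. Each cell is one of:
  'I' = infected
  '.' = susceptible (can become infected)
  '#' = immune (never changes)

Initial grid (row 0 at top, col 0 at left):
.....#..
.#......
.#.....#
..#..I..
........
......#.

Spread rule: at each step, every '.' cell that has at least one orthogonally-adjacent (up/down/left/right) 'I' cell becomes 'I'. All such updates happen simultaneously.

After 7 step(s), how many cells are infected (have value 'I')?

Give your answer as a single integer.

Answer: 39

Derivation:
Step 0 (initial): 1 infected
Step 1: +4 new -> 5 infected
Step 2: +8 new -> 13 infected
Step 3: +6 new -> 19 infected
Step 4: +8 new -> 27 infected
Step 5: +5 new -> 32 infected
Step 6: +4 new -> 36 infected
Step 7: +3 new -> 39 infected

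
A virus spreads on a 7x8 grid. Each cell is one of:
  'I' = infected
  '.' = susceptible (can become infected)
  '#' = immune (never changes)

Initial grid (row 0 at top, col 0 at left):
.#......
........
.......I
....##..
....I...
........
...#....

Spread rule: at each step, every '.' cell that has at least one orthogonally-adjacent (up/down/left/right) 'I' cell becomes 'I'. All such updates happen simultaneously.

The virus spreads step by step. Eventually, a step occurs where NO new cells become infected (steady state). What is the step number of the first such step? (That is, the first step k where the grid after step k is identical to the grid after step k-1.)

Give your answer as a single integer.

Answer: 9

Derivation:
Step 0 (initial): 2 infected
Step 1: +6 new -> 8 infected
Step 2: +11 new -> 19 infected
Step 3: +10 new -> 29 infected
Step 4: +10 new -> 39 infected
Step 5: +7 new -> 46 infected
Step 6: +4 new -> 50 infected
Step 7: +1 new -> 51 infected
Step 8: +1 new -> 52 infected
Step 9: +0 new -> 52 infected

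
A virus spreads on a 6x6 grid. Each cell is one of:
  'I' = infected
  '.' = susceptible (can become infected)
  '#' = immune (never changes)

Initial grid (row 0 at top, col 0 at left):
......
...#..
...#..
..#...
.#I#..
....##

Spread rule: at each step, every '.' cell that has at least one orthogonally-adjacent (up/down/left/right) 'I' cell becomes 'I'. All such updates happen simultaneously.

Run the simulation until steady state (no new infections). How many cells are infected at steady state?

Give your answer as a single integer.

Answer: 29

Derivation:
Step 0 (initial): 1 infected
Step 1: +1 new -> 2 infected
Step 2: +2 new -> 4 infected
Step 3: +1 new -> 5 infected
Step 4: +1 new -> 6 infected
Step 5: +1 new -> 7 infected
Step 6: +2 new -> 9 infected
Step 7: +2 new -> 11 infected
Step 8: +3 new -> 14 infected
Step 9: +2 new -> 16 infected
Step 10: +1 new -> 17 infected
Step 11: +1 new -> 18 infected
Step 12: +1 new -> 19 infected
Step 13: +2 new -> 21 infected
Step 14: +2 new -> 23 infected
Step 15: +2 new -> 25 infected
Step 16: +3 new -> 28 infected
Step 17: +1 new -> 29 infected
Step 18: +0 new -> 29 infected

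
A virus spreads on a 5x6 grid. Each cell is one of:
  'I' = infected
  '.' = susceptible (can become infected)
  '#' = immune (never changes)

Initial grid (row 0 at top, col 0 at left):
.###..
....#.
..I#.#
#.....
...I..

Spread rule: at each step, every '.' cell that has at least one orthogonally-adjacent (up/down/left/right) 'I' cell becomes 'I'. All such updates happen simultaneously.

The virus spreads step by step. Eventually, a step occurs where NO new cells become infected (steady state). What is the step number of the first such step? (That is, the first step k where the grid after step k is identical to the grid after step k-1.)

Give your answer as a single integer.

Answer: 5

Derivation:
Step 0 (initial): 2 infected
Step 1: +6 new -> 8 infected
Step 2: +7 new -> 15 infected
Step 3: +4 new -> 19 infected
Step 4: +1 new -> 20 infected
Step 5: +0 new -> 20 infected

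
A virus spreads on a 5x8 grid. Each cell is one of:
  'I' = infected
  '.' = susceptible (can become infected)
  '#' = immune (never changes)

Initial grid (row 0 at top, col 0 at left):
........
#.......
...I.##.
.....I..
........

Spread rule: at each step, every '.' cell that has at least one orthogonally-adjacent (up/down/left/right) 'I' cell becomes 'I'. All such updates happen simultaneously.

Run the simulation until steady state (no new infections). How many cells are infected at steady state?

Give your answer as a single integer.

Answer: 37

Derivation:
Step 0 (initial): 2 infected
Step 1: +7 new -> 9 infected
Step 2: +9 new -> 18 infected
Step 3: +9 new -> 27 infected
Step 4: +6 new -> 33 infected
Step 5: +4 new -> 37 infected
Step 6: +0 new -> 37 infected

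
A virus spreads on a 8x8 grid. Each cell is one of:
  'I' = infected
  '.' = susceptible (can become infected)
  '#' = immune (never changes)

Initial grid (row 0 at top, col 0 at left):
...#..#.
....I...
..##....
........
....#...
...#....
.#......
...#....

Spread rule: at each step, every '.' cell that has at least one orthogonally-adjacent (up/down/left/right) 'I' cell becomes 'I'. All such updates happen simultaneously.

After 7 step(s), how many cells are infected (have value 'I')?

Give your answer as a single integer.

Step 0 (initial): 1 infected
Step 1: +4 new -> 5 infected
Step 2: +5 new -> 10 infected
Step 3: +6 new -> 16 infected
Step 4: +9 new -> 25 infected
Step 5: +7 new -> 32 infected
Step 6: +7 new -> 39 infected
Step 7: +7 new -> 46 infected

Answer: 46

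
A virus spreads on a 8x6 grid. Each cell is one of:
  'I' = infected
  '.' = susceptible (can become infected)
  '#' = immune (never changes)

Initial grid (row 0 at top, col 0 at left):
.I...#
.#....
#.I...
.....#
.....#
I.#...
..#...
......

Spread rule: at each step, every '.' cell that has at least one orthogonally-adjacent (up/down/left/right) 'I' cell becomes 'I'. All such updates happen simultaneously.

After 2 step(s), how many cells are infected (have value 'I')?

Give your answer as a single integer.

Answer: 23

Derivation:
Step 0 (initial): 3 infected
Step 1: +9 new -> 12 infected
Step 2: +11 new -> 23 infected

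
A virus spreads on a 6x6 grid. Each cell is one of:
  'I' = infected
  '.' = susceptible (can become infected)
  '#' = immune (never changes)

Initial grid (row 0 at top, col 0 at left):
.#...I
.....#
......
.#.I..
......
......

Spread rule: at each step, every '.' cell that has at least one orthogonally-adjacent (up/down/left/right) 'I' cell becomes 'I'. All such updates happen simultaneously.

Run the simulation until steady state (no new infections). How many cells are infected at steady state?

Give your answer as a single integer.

Step 0 (initial): 2 infected
Step 1: +5 new -> 7 infected
Step 2: +9 new -> 16 infected
Step 3: +8 new -> 24 infected
Step 4: +5 new -> 29 infected
Step 5: +3 new -> 32 infected
Step 6: +1 new -> 33 infected
Step 7: +0 new -> 33 infected

Answer: 33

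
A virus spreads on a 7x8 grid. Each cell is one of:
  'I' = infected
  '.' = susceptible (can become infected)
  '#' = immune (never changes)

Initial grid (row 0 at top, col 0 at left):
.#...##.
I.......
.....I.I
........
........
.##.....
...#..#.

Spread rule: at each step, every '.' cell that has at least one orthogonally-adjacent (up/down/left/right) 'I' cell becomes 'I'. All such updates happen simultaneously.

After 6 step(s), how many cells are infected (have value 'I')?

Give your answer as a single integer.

Step 0 (initial): 3 infected
Step 1: +9 new -> 12 infected
Step 2: +11 new -> 23 infected
Step 3: +11 new -> 34 infected
Step 4: +9 new -> 43 infected
Step 5: +4 new -> 47 infected
Step 6: +1 new -> 48 infected

Answer: 48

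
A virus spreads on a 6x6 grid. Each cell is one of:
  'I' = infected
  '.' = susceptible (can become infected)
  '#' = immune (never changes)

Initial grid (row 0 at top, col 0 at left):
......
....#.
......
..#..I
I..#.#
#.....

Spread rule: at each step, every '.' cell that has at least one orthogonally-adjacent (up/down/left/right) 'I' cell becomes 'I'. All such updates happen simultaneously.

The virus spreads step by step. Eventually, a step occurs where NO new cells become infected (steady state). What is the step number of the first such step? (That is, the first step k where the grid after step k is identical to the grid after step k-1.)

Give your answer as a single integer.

Answer: 7

Derivation:
Step 0 (initial): 2 infected
Step 1: +4 new -> 6 infected
Step 2: +8 new -> 14 infected
Step 3: +6 new -> 20 infected
Step 4: +7 new -> 27 infected
Step 5: +3 new -> 30 infected
Step 6: +1 new -> 31 infected
Step 7: +0 new -> 31 infected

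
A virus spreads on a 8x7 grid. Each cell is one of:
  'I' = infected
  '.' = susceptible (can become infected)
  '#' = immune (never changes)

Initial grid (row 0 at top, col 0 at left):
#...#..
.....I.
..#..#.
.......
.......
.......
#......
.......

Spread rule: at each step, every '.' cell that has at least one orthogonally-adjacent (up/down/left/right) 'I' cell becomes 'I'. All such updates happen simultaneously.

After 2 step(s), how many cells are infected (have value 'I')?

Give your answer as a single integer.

Answer: 8

Derivation:
Step 0 (initial): 1 infected
Step 1: +3 new -> 4 infected
Step 2: +4 new -> 8 infected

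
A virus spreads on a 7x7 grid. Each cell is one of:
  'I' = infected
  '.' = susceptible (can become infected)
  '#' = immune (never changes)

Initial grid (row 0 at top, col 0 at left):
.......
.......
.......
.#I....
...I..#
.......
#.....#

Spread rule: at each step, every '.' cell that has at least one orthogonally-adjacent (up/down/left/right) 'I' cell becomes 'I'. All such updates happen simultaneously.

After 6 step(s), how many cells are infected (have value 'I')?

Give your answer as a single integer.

Step 0 (initial): 2 infected
Step 1: +5 new -> 7 infected
Step 2: +9 new -> 16 infected
Step 3: +11 new -> 27 infected
Step 4: +11 new -> 38 infected
Step 5: +4 new -> 42 infected
Step 6: +2 new -> 44 infected

Answer: 44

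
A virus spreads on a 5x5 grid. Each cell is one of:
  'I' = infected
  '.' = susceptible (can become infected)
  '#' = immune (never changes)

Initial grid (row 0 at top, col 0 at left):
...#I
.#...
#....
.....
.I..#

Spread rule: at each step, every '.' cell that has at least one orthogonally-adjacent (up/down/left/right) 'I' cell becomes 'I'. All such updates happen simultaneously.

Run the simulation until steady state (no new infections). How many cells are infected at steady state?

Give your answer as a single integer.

Step 0 (initial): 2 infected
Step 1: +4 new -> 6 infected
Step 2: +6 new -> 12 infected
Step 3: +5 new -> 17 infected
Step 4: +1 new -> 18 infected
Step 5: +1 new -> 19 infected
Step 6: +1 new -> 20 infected
Step 7: +1 new -> 21 infected
Step 8: +0 new -> 21 infected

Answer: 21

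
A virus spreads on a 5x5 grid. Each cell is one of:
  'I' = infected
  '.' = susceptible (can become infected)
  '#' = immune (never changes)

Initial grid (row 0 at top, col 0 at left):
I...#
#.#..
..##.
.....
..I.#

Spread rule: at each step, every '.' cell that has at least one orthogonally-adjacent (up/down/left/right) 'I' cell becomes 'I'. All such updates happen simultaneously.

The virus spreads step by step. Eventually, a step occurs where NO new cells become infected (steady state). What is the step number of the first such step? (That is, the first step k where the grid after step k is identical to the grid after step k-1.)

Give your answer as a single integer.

Answer: 6

Derivation:
Step 0 (initial): 2 infected
Step 1: +4 new -> 6 infected
Step 2: +5 new -> 11 infected
Step 3: +4 new -> 15 infected
Step 4: +3 new -> 18 infected
Step 5: +1 new -> 19 infected
Step 6: +0 new -> 19 infected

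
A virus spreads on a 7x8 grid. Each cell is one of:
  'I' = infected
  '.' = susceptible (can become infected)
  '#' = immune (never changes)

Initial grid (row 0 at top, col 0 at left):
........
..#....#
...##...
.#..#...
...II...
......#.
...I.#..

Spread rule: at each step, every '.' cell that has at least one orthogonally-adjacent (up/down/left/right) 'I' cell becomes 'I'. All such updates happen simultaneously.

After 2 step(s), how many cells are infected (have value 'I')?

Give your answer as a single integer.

Step 0 (initial): 3 infected
Step 1: +7 new -> 10 infected
Step 2: +7 new -> 17 infected

Answer: 17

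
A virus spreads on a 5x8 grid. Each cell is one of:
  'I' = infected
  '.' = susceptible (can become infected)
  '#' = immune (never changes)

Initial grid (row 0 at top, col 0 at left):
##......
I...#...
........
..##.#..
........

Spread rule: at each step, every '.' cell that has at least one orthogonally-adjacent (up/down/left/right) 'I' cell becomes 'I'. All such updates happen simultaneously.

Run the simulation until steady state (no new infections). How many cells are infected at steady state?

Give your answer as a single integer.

Step 0 (initial): 1 infected
Step 1: +2 new -> 3 infected
Step 2: +3 new -> 6 infected
Step 3: +5 new -> 11 infected
Step 4: +3 new -> 14 infected
Step 5: +3 new -> 17 infected
Step 6: +4 new -> 21 infected
Step 7: +4 new -> 25 infected
Step 8: +5 new -> 30 infected
Step 9: +3 new -> 33 infected
Step 10: +1 new -> 34 infected
Step 11: +0 new -> 34 infected

Answer: 34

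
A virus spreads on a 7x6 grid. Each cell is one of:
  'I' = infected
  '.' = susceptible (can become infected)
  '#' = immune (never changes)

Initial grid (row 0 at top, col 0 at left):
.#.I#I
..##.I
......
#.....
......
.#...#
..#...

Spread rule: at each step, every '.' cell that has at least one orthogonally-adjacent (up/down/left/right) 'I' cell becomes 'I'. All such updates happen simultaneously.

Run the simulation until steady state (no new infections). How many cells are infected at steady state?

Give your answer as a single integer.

Step 0 (initial): 3 infected
Step 1: +3 new -> 6 infected
Step 2: +2 new -> 8 infected
Step 3: +3 new -> 11 infected
Step 4: +3 new -> 14 infected
Step 5: +4 new -> 18 infected
Step 6: +6 new -> 24 infected
Step 7: +5 new -> 29 infected
Step 8: +2 new -> 31 infected
Step 9: +1 new -> 32 infected
Step 10: +1 new -> 33 infected
Step 11: +1 new -> 34 infected
Step 12: +0 new -> 34 infected

Answer: 34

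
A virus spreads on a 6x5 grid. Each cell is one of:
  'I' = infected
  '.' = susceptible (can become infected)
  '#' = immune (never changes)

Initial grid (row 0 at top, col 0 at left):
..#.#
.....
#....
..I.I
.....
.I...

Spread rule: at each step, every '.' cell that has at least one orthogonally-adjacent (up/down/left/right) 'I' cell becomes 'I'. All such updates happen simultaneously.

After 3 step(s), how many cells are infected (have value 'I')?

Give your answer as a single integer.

Step 0 (initial): 3 infected
Step 1: +9 new -> 12 infected
Step 2: +9 new -> 21 infected
Step 3: +2 new -> 23 infected

Answer: 23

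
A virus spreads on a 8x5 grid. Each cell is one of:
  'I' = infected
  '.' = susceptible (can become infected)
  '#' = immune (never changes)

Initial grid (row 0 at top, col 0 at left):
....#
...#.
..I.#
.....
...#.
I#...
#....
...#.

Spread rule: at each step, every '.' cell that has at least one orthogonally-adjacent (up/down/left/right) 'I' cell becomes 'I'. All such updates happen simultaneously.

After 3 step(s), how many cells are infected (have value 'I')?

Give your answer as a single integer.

Answer: 20

Derivation:
Step 0 (initial): 2 infected
Step 1: +5 new -> 7 infected
Step 2: +8 new -> 15 infected
Step 3: +5 new -> 20 infected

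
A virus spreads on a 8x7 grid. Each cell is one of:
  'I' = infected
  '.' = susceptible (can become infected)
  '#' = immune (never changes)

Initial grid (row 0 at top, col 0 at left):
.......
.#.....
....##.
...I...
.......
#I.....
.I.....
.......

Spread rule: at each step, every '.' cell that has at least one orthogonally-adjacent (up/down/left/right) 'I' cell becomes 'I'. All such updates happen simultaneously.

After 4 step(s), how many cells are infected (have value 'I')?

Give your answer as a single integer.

Step 0 (initial): 3 infected
Step 1: +9 new -> 12 infected
Step 2: +11 new -> 23 infected
Step 3: +10 new -> 33 infected
Step 4: +9 new -> 42 infected

Answer: 42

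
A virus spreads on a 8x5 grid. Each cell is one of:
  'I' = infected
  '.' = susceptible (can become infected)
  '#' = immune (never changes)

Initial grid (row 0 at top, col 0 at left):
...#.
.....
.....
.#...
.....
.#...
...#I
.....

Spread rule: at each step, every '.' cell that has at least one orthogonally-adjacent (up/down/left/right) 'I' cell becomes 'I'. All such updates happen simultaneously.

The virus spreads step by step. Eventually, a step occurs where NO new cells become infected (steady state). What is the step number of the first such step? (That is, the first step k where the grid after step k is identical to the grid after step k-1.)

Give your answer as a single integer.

Step 0 (initial): 1 infected
Step 1: +2 new -> 3 infected
Step 2: +3 new -> 6 infected
Step 3: +4 new -> 10 infected
Step 4: +5 new -> 15 infected
Step 5: +6 new -> 21 infected
Step 6: +5 new -> 26 infected
Step 7: +4 new -> 30 infected
Step 8: +3 new -> 33 infected
Step 9: +2 new -> 35 infected
Step 10: +1 new -> 36 infected
Step 11: +0 new -> 36 infected

Answer: 11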